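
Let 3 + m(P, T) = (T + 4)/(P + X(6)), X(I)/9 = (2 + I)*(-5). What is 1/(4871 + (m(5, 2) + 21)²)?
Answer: 126025/654623231 ≈ 0.00019252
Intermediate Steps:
X(I) = -90 - 45*I (X(I) = 9*((2 + I)*(-5)) = 9*(-10 - 5*I) = -90 - 45*I)
m(P, T) = -3 + (4 + T)/(-360 + P) (m(P, T) = -3 + (T + 4)/(P + (-90 - 45*6)) = -3 + (4 + T)/(P + (-90 - 270)) = -3 + (4 + T)/(P - 360) = -3 + (4 + T)/(-360 + P))
1/(4871 + (m(5, 2) + 21)²) = 1/(4871 + ((1084 + 2 - 3*5)/(-360 + 5) + 21)²) = 1/(4871 + ((1084 + 2 - 15)/(-355) + 21)²) = 1/(4871 + (-1/355*1071 + 21)²) = 1/(4871 + (-1071/355 + 21)²) = 1/(4871 + (6384/355)²) = 1/(4871 + 40755456/126025) = 1/(654623231/126025) = 126025/654623231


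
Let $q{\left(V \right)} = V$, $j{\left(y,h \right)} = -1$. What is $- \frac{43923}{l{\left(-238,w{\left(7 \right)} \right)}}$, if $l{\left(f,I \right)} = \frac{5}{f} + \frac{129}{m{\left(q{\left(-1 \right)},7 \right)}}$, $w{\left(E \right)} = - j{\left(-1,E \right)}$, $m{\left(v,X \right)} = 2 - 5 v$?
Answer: $- \frac{10453674}{4381} \approx -2386.1$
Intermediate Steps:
$w{\left(E \right)} = 1$ ($w{\left(E \right)} = \left(-1\right) \left(-1\right) = 1$)
$l{\left(f,I \right)} = \frac{129}{7} + \frac{5}{f}$ ($l{\left(f,I \right)} = \frac{5}{f} + \frac{129}{2 - -5} = \frac{5}{f} + \frac{129}{2 + 5} = \frac{5}{f} + \frac{129}{7} = \frac{129}{7} + \frac{5}{f}$)
$- \frac{43923}{l{\left(-238,w{\left(7 \right)} \right)}} = - \frac{43923}{\frac{129}{7} + \frac{5}{-238}} = - \frac{43923}{\frac{129}{7} + 5 \left(- \frac{1}{238}\right)} = - \frac{43923}{\frac{129}{7} - \frac{5}{238}} = - \frac{43923}{\frac{4381}{238}} = \left(-43923\right) \frac{238}{4381} = - \frac{10453674}{4381}$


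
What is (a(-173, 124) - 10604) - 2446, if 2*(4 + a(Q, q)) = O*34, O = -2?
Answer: -13088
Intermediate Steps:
a(Q, q) = -38 (a(Q, q) = -4 + (-2*34)/2 = -4 + (½)*(-68) = -4 - 34 = -38)
(a(-173, 124) - 10604) - 2446 = (-38 - 10604) - 2446 = -10642 - 2446 = -13088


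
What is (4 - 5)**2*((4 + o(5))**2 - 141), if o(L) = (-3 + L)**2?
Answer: -77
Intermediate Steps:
(4 - 5)**2*((4 + o(5))**2 - 141) = (4 - 5)**2*((4 + (-3 + 5)**2)**2 - 141) = (-1)**2*((4 + 2**2)**2 - 141) = 1*((4 + 4)**2 - 141) = 1*(8**2 - 141) = 1*(64 - 141) = 1*(-77) = -77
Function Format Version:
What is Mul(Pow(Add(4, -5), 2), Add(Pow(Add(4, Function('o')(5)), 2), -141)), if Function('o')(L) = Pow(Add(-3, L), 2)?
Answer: -77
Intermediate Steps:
Mul(Pow(Add(4, -5), 2), Add(Pow(Add(4, Function('o')(5)), 2), -141)) = Mul(Pow(Add(4, -5), 2), Add(Pow(Add(4, Pow(Add(-3, 5), 2)), 2), -141)) = Mul(Pow(-1, 2), Add(Pow(Add(4, Pow(2, 2)), 2), -141)) = Mul(1, Add(Pow(Add(4, 4), 2), -141)) = Mul(1, Add(Pow(8, 2), -141)) = Mul(1, Add(64, -141)) = Mul(1, -77) = -77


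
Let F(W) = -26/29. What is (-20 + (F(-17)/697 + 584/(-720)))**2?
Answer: 1433477204741521/3309379488900 ≈ 433.16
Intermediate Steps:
F(W) = -26/29 (F(W) = -26*1/29 = -26/29)
(-20 + (F(-17)/697 + 584/(-720)))**2 = (-20 + (-26/29/697 + 584/(-720)))**2 = (-20 + (-26/29*1/697 + 584*(-1/720)))**2 = (-20 + (-26/20213 - 73/90))**2 = (-20 - 1477889/1819170)**2 = (-37861289/1819170)**2 = 1433477204741521/3309379488900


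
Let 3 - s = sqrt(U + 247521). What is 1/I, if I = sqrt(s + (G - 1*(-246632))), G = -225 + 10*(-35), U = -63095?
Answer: 1/sqrt(246060 - sqrt(184426)) ≈ 0.0020177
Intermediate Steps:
G = -575 (G = -225 - 350 = -575)
s = 3 - sqrt(184426) (s = 3 - sqrt(-63095 + 247521) = 3 - sqrt(184426) ≈ -426.45)
I = sqrt(246060 - sqrt(184426)) (I = sqrt((3 - sqrt(184426)) + (-575 - 1*(-246632))) = sqrt((3 - sqrt(184426)) + (-575 + 246632)) = sqrt((3 - sqrt(184426)) + 246057) = sqrt(246060 - sqrt(184426)) ≈ 495.61)
1/I = 1/(sqrt(246060 - sqrt(184426))) = 1/sqrt(246060 - sqrt(184426))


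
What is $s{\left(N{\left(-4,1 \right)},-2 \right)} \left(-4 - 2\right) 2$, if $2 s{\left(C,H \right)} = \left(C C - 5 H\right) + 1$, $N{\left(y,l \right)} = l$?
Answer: $-72$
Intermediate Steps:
$s{\left(C,H \right)} = \frac{1}{2} + \frac{C^{2}}{2} - \frac{5 H}{2}$ ($s{\left(C,H \right)} = \frac{\left(C C - 5 H\right) + 1}{2} = \frac{\left(C^{2} - 5 H\right) + 1}{2} = \frac{1 + C^{2} - 5 H}{2} = \frac{1}{2} + \frac{C^{2}}{2} - \frac{5 H}{2}$)
$s{\left(N{\left(-4,1 \right)},-2 \right)} \left(-4 - 2\right) 2 = \left(\frac{1}{2} + \frac{1^{2}}{2} - -5\right) \left(-4 - 2\right) 2 = \left(\frac{1}{2} + \frac{1}{2} \cdot 1 + 5\right) \left(-6\right) 2 = \left(\frac{1}{2} + \frac{1}{2} + 5\right) \left(-6\right) 2 = 6 \left(-6\right) 2 = \left(-36\right) 2 = -72$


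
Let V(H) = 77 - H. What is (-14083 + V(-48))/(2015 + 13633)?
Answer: -6979/7824 ≈ -0.89200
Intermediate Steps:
(-14083 + V(-48))/(2015 + 13633) = (-14083 + (77 - 1*(-48)))/(2015 + 13633) = (-14083 + (77 + 48))/15648 = (-14083 + 125)*(1/15648) = -13958*1/15648 = -6979/7824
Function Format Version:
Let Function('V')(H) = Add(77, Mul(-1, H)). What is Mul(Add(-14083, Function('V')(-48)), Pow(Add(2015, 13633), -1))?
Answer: Rational(-6979, 7824) ≈ -0.89200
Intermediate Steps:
Mul(Add(-14083, Function('V')(-48)), Pow(Add(2015, 13633), -1)) = Mul(Add(-14083, Add(77, Mul(-1, -48))), Pow(Add(2015, 13633), -1)) = Mul(Add(-14083, Add(77, 48)), Pow(15648, -1)) = Mul(Add(-14083, 125), Rational(1, 15648)) = Mul(-13958, Rational(1, 15648)) = Rational(-6979, 7824)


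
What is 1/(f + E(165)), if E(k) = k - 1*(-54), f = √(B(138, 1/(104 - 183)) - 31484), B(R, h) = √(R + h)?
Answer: 1/(219 + I*√(31484 - √861179/79)) ≈ 0.002757 - 0.0022334*I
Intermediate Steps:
f = √(-31484 + √861179/79) (f = √(√(138 + 1/(104 - 183)) - 31484) = √(√(138 + 1/(-79)) - 31484) = √(√(138 - 1/79) - 31484) = √(√(10901/79) - 31484) = √(√861179/79 - 31484) = √(-31484 + √861179/79) ≈ 177.4*I)
E(k) = 54 + k (E(k) = k + 54 = 54 + k)
1/(f + E(165)) = 1/(√(-196491644 + 79*√861179)/79 + (54 + 165)) = 1/(√(-196491644 + 79*√861179)/79 + 219) = 1/(219 + √(-196491644 + 79*√861179)/79)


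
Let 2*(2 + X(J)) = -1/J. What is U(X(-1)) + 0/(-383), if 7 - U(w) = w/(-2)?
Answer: 25/4 ≈ 6.2500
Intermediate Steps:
X(J) = -2 - 1/(2*J) (X(J) = -2 + (-1/J)/2 = -2 - 1/(2*J))
U(w) = 7 + w/2 (U(w) = 7 - w/(-2) = 7 - (-1)*w/2 = 7 + w/2)
U(X(-1)) + 0/(-383) = (7 + (-2 - 1/2/(-1))/2) + 0/(-383) = (7 + (-2 - 1/2*(-1))/2) + 0*(-1/383) = (7 + (-2 + 1/2)/2) + 0 = (7 + (1/2)*(-3/2)) + 0 = (7 - 3/4) + 0 = 25/4 + 0 = 25/4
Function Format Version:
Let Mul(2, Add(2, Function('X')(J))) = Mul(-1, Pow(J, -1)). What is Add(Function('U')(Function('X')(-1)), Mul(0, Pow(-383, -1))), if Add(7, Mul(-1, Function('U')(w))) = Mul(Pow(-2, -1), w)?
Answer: Rational(25, 4) ≈ 6.2500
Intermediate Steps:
Function('X')(J) = Add(-2, Mul(Rational(-1, 2), Pow(J, -1))) (Function('X')(J) = Add(-2, Mul(Rational(1, 2), Mul(-1, Pow(J, -1)))) = Add(-2, Mul(Rational(-1, 2), Pow(J, -1))))
Function('U')(w) = Add(7, Mul(Rational(1, 2), w)) (Function('U')(w) = Add(7, Mul(-1, Mul(Pow(-2, -1), w))) = Add(7, Mul(-1, Mul(Rational(-1, 2), w))) = Add(7, Mul(Rational(1, 2), w)))
Add(Function('U')(Function('X')(-1)), Mul(0, Pow(-383, -1))) = Add(Add(7, Mul(Rational(1, 2), Add(-2, Mul(Rational(-1, 2), Pow(-1, -1))))), Mul(0, Pow(-383, -1))) = Add(Add(7, Mul(Rational(1, 2), Add(-2, Mul(Rational(-1, 2), -1)))), Mul(0, Rational(-1, 383))) = Add(Add(7, Mul(Rational(1, 2), Add(-2, Rational(1, 2)))), 0) = Add(Add(7, Mul(Rational(1, 2), Rational(-3, 2))), 0) = Add(Add(7, Rational(-3, 4)), 0) = Add(Rational(25, 4), 0) = Rational(25, 4)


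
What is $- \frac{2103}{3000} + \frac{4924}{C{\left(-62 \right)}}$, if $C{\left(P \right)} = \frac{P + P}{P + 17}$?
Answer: $\frac{55373269}{31000} \approx 1786.2$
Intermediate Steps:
$C{\left(P \right)} = \frac{2 P}{17 + P}$
$- \frac{2103}{3000} + \frac{4924}{C{\left(-62 \right)}} = - \frac{2103}{3000} + \frac{4924}{2 \left(-62\right) \frac{1}{17 - 62}} = \left(-2103\right) \frac{1}{3000} + \frac{4924}{2 \left(-62\right) \frac{1}{-45}} = - \frac{701}{1000} + \frac{4924}{2 \left(-62\right) \left(- \frac{1}{45}\right)} = - \frac{701}{1000} + \frac{4924}{\frac{124}{45}} = - \frac{701}{1000} + 4924 \cdot \frac{45}{124} = - \frac{701}{1000} + \frac{55395}{31} = \frac{55373269}{31000}$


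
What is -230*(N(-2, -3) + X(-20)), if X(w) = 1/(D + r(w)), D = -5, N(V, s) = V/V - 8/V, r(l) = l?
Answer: -5704/5 ≈ -1140.8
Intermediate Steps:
N(V, s) = 1 - 8/V
X(w) = 1/(-5 + w)
-230*(N(-2, -3) + X(-20)) = -230*((-8 - 2)/(-2) + 1/(-5 - 20)) = -230*(-½*(-10) + 1/(-25)) = -230*(5 - 1/25) = -230*124/25 = -5704/5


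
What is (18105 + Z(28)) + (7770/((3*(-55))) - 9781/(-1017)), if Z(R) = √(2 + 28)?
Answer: 202121420/11187 + √30 ≈ 18073.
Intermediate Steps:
Z(R) = √30
(18105 + Z(28)) + (7770/((3*(-55))) - 9781/(-1017)) = (18105 + √30) + (7770/((3*(-55))) - 9781/(-1017)) = (18105 + √30) + (7770/(-165) - 9781*(-1/1017)) = (18105 + √30) + (7770*(-1/165) + 9781/1017) = (18105 + √30) + (-518/11 + 9781/1017) = (18105 + √30) - 419215/11187 = 202121420/11187 + √30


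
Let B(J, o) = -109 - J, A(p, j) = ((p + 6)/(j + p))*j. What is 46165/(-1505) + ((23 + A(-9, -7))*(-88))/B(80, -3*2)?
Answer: -334451/16254 ≈ -20.577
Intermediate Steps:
A(p, j) = j*(6 + p)/(j + p) (A(p, j) = ((6 + p)/(j + p))*j = j*(6 + p)/(j + p))
46165/(-1505) + ((23 + A(-9, -7))*(-88))/B(80, -3*2) = 46165/(-1505) + ((23 - 7*(6 - 9)/(-7 - 9))*(-88))/(-109 - 1*80) = 46165*(-1/1505) + ((23 - 7*(-3)/(-16))*(-88))/(-109 - 80) = -1319/43 + ((23 - 7*(-1/16)*(-3))*(-88))/(-189) = -1319/43 + ((23 - 21/16)*(-88))*(-1/189) = -1319/43 + ((347/16)*(-88))*(-1/189) = -1319/43 - 3817/2*(-1/189) = -1319/43 + 3817/378 = -334451/16254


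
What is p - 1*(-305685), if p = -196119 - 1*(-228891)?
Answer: 338457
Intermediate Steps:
p = 32772 (p = -196119 + 228891 = 32772)
p - 1*(-305685) = 32772 - 1*(-305685) = 32772 + 305685 = 338457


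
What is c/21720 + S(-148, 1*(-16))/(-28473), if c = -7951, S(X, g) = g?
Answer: -75347101/206144520 ≈ -0.36551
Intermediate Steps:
c/21720 + S(-148, 1*(-16))/(-28473) = -7951/21720 + (1*(-16))/(-28473) = -7951*1/21720 - 16*(-1/28473) = -7951/21720 + 16/28473 = -75347101/206144520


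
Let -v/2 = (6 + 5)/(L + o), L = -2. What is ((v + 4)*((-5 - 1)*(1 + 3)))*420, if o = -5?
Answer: -72000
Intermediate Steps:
v = 22/7 (v = -2*(6 + 5)/(-2 - 5) = -22/(-7) = -22*(-1)/7 = -2*(-11/7) = 22/7 ≈ 3.1429)
((v + 4)*((-5 - 1)*(1 + 3)))*420 = ((22/7 + 4)*((-5 - 1)*(1 + 3)))*420 = (50*(-6*4)/7)*420 = ((50/7)*(-24))*420 = -1200/7*420 = -72000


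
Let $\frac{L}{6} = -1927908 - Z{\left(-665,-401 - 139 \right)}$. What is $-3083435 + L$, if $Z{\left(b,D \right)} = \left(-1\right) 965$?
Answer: $-14645093$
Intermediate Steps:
$Z{\left(b,D \right)} = -965$
$L = -11561658$ ($L = 6 \left(-1927908 - -965\right) = 6 \left(-1927908 + 965\right) = 6 \left(-1926943\right) = -11561658$)
$-3083435 + L = -3083435 - 11561658 = -14645093$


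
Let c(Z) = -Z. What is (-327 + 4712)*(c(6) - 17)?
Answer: -100855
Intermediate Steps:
(-327 + 4712)*(c(6) - 17) = (-327 + 4712)*(-1*6 - 17) = 4385*(-6 - 17) = 4385*(-23) = -100855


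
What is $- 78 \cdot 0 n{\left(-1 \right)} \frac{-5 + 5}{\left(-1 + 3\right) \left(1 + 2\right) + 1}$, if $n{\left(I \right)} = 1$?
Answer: $0$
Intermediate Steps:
$- 78 \cdot 0 n{\left(-1 \right)} \frac{-5 + 5}{\left(-1 + 3\right) \left(1 + 2\right) + 1} = - 78 \cdot 0 \cdot 1 \frac{-5 + 5}{\left(-1 + 3\right) \left(1 + 2\right) + 1} = - 78 \cdot 0 \frac{0}{2 \cdot 3 + 1} = - 78 \cdot 0 \frac{0}{6 + 1} = - 78 \cdot 0 \cdot \frac{0}{7} = - 78 \cdot 0 \cdot 0 \cdot \frac{1}{7} = - 78 \cdot 0 \cdot 0 = \left(-78\right) 0 = 0$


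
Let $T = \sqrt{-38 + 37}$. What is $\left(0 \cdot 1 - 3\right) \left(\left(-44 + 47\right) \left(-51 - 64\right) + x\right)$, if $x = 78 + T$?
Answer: $801 - 3 i \approx 801.0 - 3.0 i$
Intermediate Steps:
$T = i$ ($T = \sqrt{-1} = i \approx 1.0 i$)
$x = 78 + i \approx 78.0 + 1.0 i$
$\left(0 \cdot 1 - 3\right) \left(\left(-44 + 47\right) \left(-51 - 64\right) + x\right) = \left(0 \cdot 1 - 3\right) \left(\left(-44 + 47\right) \left(-51 - 64\right) + \left(78 + i\right)\right) = \left(0 - 3\right) \left(3 \left(-115\right) + \left(78 + i\right)\right) = - 3 \left(-345 + \left(78 + i\right)\right) = - 3 \left(-267 + i\right) = 801 - 3 i$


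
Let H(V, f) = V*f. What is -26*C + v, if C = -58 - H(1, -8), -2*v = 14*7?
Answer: 1251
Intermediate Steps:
v = -49 (v = -7*7 = -1/2*98 = -49)
C = -50 (C = -58 - (-8) = -58 - 1*(-8) = -58 + 8 = -50)
-26*C + v = -26*(-50) - 49 = 1300 - 49 = 1251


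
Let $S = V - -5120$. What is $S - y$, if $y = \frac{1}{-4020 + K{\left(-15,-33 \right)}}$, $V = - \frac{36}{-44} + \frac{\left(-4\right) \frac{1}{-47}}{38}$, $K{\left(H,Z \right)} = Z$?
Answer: $\frac{203873282230}{39812619} \approx 5120.8$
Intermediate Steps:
$V = \frac{8059}{9823}$ ($V = \left(-36\right) \left(- \frac{1}{44}\right) + \left(-4\right) \left(- \frac{1}{47}\right) \frac{1}{38} = \frac{9}{11} + \frac{4}{47} \cdot \frac{1}{38} = \frac{9}{11} + \frac{2}{893} = \frac{8059}{9823} \approx 0.82042$)
$S = \frac{50301819}{9823}$ ($S = \frac{8059}{9823} - -5120 = \frac{8059}{9823} + 5120 = \frac{50301819}{9823} \approx 5120.8$)
$y = - \frac{1}{4053}$ ($y = \frac{1}{-4020 - 33} = \frac{1}{-4053} = - \frac{1}{4053} \approx -0.00024673$)
$S - y = \frac{50301819}{9823} - - \frac{1}{4053} = \frac{50301819}{9823} + \frac{1}{4053} = \frac{203873282230}{39812619}$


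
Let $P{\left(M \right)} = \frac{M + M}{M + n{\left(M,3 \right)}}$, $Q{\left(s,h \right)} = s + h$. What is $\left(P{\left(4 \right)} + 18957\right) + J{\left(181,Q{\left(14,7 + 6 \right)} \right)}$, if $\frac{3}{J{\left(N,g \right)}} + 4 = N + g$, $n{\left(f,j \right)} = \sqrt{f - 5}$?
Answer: $\frac{1289205}{68} - \frac{8 i}{17} \approx 18959.0 - 0.47059 i$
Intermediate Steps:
$n{\left(f,j \right)} = \sqrt{-5 + f}$
$Q{\left(s,h \right)} = h + s$
$P{\left(M \right)} = \frac{2 M}{M + \sqrt{-5 + M}}$ ($P{\left(M \right)} = \frac{M + M}{M + \sqrt{-5 + M}} = \frac{2 M}{M + \sqrt{-5 + M}}$)
$J{\left(N,g \right)} = \frac{3}{-4 + N + g}$ ($J{\left(N,g \right)} = \frac{3}{-4 + \left(N + g\right)} = \frac{3}{-4 + N + g}$)
$\left(P{\left(4 \right)} + 18957\right) + J{\left(181,Q{\left(14,7 + 6 \right)} \right)} = \left(2 \cdot 4 \frac{1}{4 + \sqrt{-5 + 4}} + 18957\right) + \frac{3}{-4 + 181 + \left(\left(7 + 6\right) + 14\right)} = \left(2 \cdot 4 \frac{1}{4 + \sqrt{-1}} + 18957\right) + \frac{3}{-4 + 181 + \left(13 + 14\right)} = \left(2 \cdot 4 \frac{1}{4 + i} + 18957\right) + \frac{3}{-4 + 181 + 27} = \left(2 \cdot 4 \frac{4 - i}{17} + 18957\right) + \frac{3}{204} = \left(\left(\frac{32}{17} - \frac{8 i}{17}\right) + 18957\right) + 3 \cdot \frac{1}{204} = \left(\frac{322301}{17} - \frac{8 i}{17}\right) + \frac{1}{68} = \frac{1289205}{68} - \frac{8 i}{17}$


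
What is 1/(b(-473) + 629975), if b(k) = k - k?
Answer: 1/629975 ≈ 1.5874e-6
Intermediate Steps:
b(k) = 0
1/(b(-473) + 629975) = 1/(0 + 629975) = 1/629975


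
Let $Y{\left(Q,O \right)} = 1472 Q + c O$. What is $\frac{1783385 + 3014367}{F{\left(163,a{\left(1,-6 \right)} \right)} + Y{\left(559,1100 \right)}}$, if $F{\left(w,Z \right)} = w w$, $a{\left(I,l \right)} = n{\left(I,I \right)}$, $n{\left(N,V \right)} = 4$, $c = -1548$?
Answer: $- \frac{4797752}{853383} \approx -5.622$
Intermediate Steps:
$Y{\left(Q,O \right)} = - 1548 O + 1472 Q$ ($Y{\left(Q,O \right)} = 1472 Q - 1548 O = - 1548 O + 1472 Q$)
$a{\left(I,l \right)} = 4$
$F{\left(w,Z \right)} = w^{2}$
$\frac{1783385 + 3014367}{F{\left(163,a{\left(1,-6 \right)} \right)} + Y{\left(559,1100 \right)}} = \frac{1783385 + 3014367}{163^{2} + \left(\left(-1548\right) 1100 + 1472 \cdot 559\right)} = \frac{4797752}{26569 + \left(-1702800 + 822848\right)} = \frac{4797752}{26569 - 879952} = \frac{4797752}{-853383} = 4797752 \left(- \frac{1}{853383}\right) = - \frac{4797752}{853383}$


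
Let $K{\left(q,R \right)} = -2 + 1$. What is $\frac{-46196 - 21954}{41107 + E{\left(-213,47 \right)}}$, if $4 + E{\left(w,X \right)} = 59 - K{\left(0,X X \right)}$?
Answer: $- \frac{68150}{41163} \approx -1.6556$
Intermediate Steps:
$K{\left(q,R \right)} = -1$
$E{\left(w,X \right)} = 56$ ($E{\left(w,X \right)} = -4 + \left(59 - -1\right) = -4 + \left(59 + 1\right) = -4 + 60 = 56$)
$\frac{-46196 - 21954}{41107 + E{\left(-213,47 \right)}} = \frac{-46196 - 21954}{41107 + 56} = - \frac{68150}{41163}$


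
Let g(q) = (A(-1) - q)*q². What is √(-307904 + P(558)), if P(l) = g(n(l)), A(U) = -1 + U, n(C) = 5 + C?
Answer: 3*I*√19932821 ≈ 13394.0*I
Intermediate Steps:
g(q) = q²*(-2 - q) (g(q) = ((-1 - 1) - q)*q² = (-2 - q)*q² = q²*(-2 - q))
P(l) = (5 + l)²*(-7 - l) (P(l) = (5 + l)²*(-2 - (5 + l)) = (5 + l)²*(-2 + (-5 - l)) = (5 + l)²*(-7 - l))
√(-307904 + P(558)) = √(-307904 + (5 + 558)²*(-7 - 1*558)) = √(-307904 + 563²*(-7 - 558)) = √(-307904 + 316969*(-565)) = √(-307904 - 179087485) = √(-179395389) = 3*I*√19932821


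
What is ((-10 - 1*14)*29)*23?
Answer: -16008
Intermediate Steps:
((-10 - 1*14)*29)*23 = ((-10 - 14)*29)*23 = -24*29*23 = -696*23 = -16008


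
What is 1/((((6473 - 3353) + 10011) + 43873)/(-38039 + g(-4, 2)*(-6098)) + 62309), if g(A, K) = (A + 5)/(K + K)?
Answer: 79127/4930210235 ≈ 1.6049e-5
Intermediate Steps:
g(A, K) = (5 + A)/(2*K) (g(A, K) = (5 + A)/((2*K)) = (5 + A)*(1/(2*K)) = (5 + A)/(2*K))
1/((((6473 - 3353) + 10011) + 43873)/(-38039 + g(-4, 2)*(-6098)) + 62309) = 1/((((6473 - 3353) + 10011) + 43873)/(-38039 + ((½)*(5 - 4)/2)*(-6098)) + 62309) = 1/(((3120 + 10011) + 43873)/(-38039 + ((½)*(½)*1)*(-6098)) + 62309) = 1/((13131 + 43873)/(-38039 + (¼)*(-6098)) + 62309) = 1/(57004/(-38039 - 3049/2) + 62309) = 1/(57004/(-79127/2) + 62309) = 1/(57004*(-2/79127) + 62309) = 1/(-114008/79127 + 62309) = 1/(4930210235/79127) = 79127/4930210235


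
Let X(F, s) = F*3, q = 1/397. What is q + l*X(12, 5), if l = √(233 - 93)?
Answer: 1/397 + 72*√35 ≈ 425.96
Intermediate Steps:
q = 1/397 ≈ 0.0025189
X(F, s) = 3*F
l = 2*√35 (l = √140 = 2*√35 ≈ 11.832)
q + l*X(12, 5) = 1/397 + (2*√35)*(3*12) = 1/397 + (2*√35)*36 = 1/397 + 72*√35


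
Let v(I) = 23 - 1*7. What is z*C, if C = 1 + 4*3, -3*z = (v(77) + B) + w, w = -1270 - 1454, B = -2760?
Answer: 71084/3 ≈ 23695.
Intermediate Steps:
v(I) = 16 (v(I) = 23 - 7 = 16)
w = -2724
z = 5468/3 (z = -((16 - 2760) - 2724)/3 = -(-2744 - 2724)/3 = -⅓*(-5468) = 5468/3 ≈ 1822.7)
C = 13 (C = 1 + 12 = 13)
z*C = (5468/3)*13 = 71084/3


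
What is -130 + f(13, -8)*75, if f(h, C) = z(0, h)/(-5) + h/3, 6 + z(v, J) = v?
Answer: 285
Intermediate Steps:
z(v, J) = -6 + v
f(h, C) = 6/5 + h/3 (f(h, C) = (-6 + 0)/(-5) + h/3 = -6*(-⅕) + h*(⅓) = 6/5 + h/3)
-130 + f(13, -8)*75 = -130 + (6/5 + (⅓)*13)*75 = -130 + (6/5 + 13/3)*75 = -130 + (83/15)*75 = -130 + 415 = 285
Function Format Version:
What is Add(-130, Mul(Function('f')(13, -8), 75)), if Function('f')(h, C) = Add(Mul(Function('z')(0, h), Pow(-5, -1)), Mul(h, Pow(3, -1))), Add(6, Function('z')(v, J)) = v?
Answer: 285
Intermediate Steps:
Function('z')(v, J) = Add(-6, v)
Function('f')(h, C) = Add(Rational(6, 5), Mul(Rational(1, 3), h)) (Function('f')(h, C) = Add(Mul(Add(-6, 0), Pow(-5, -1)), Mul(h, Pow(3, -1))) = Add(Mul(-6, Rational(-1, 5)), Mul(h, Rational(1, 3))) = Add(Rational(6, 5), Mul(Rational(1, 3), h)))
Add(-130, Mul(Function('f')(13, -8), 75)) = Add(-130, Mul(Add(Rational(6, 5), Mul(Rational(1, 3), 13)), 75)) = Add(-130, Mul(Add(Rational(6, 5), Rational(13, 3)), 75)) = Add(-130, Mul(Rational(83, 15), 75)) = Add(-130, 415) = 285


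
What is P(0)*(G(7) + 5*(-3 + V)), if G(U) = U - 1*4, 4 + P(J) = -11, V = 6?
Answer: -270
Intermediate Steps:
P(J) = -15 (P(J) = -4 - 11 = -15)
G(U) = -4 + U (G(U) = U - 4 = -4 + U)
P(0)*(G(7) + 5*(-3 + V)) = -15*((-4 + 7) + 5*(-3 + 6)) = -15*(3 + 5*3) = -15*(3 + 15) = -15*18 = -270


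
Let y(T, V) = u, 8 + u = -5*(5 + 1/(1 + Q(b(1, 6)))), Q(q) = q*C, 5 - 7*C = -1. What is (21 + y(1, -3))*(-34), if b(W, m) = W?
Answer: 6494/13 ≈ 499.54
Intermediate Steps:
C = 6/7 (C = 5/7 - 1/7*(-1) = 5/7 + 1/7 = 6/7 ≈ 0.85714)
Q(q) = 6*q/7 (Q(q) = q*(6/7) = 6*q/7)
u = -464/13 (u = -8 - 5*(5 + 1/(1 + (6/7)*1)) = -8 - 5*(5 + 1/(1 + 6/7)) = -8 - 5*(5 + 1/(13/7)) = -8 - 5*(5 + 7/13) = -8 - 5*72/13 = -8 - 360/13 = -464/13 ≈ -35.692)
y(T, V) = -464/13
(21 + y(1, -3))*(-34) = (21 - 464/13)*(-34) = -191/13*(-34) = 6494/13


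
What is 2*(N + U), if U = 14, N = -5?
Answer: 18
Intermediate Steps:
2*(N + U) = 2*(-5 + 14) = 2*9 = 18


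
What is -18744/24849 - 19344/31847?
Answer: -32655128/23980791 ≈ -1.3617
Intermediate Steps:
-18744/24849 - 19344/31847 = -18744*1/24849 - 19344*1/31847 = -568/753 - 19344/31847 = -32655128/23980791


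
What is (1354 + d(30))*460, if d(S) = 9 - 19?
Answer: 618240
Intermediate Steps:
d(S) = -10
(1354 + d(30))*460 = (1354 - 10)*460 = 1344*460 = 618240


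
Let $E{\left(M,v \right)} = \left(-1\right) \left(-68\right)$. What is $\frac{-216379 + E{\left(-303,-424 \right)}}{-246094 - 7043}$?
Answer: $\frac{216311}{253137} \approx 0.85452$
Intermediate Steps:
$E{\left(M,v \right)} = 68$
$\frac{-216379 + E{\left(-303,-424 \right)}}{-246094 - 7043} = \frac{-216379 + 68}{-246094 - 7043} = - \frac{216311}{-253137} = \left(-216311\right) \left(- \frac{1}{253137}\right) = \frac{216311}{253137}$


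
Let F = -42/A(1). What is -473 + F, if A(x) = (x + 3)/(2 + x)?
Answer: -1009/2 ≈ -504.50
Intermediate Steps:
A(x) = (3 + x)/(2 + x)
F = -63/2 (F = -42/((3 + 1)/(2 + 1)) = -42/(4/3) = -42/((⅓)*4) = -42/4/3 = -42*3/4 = -1*63/2 = -63/2 ≈ -31.500)
-473 + F = -473 - 63/2 = -1009/2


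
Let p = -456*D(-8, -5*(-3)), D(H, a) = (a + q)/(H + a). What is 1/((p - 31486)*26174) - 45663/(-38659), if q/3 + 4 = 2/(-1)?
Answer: 261785792241695/221631889116644 ≈ 1.1812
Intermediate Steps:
q = -18 (q = -12 + 3*(2/(-1)) = -12 + 3*(2*(-1)) = -12 + 3*(-2) = -12 - 6 = -18)
D(H, a) = (-18 + a)/(H + a) (D(H, a) = (a - 18)/(H + a) = (-18 + a)/(H + a))
p = 1368/7 (p = -456*(-18 - 5*(-3))/(-8 - 5*(-3)) = -456*(-18 + 15)/(-8 + 15) = -456*(-3)/7 = -456*(-3/7) = 1368/7 ≈ 195.43)
1/((p - 31486)*26174) - 45663/(-38659) = 1/((1368/7 - 31486)*26174) - 45663/(-38659) = (1/26174)/(-219034/7) - 45663*(-1/38659) = -7/219034*1/26174 + 45663/38659 = -7/5732995916 + 45663/38659 = 261785792241695/221631889116644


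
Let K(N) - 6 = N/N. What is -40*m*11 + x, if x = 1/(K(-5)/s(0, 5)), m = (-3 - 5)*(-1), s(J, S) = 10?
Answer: -24630/7 ≈ -3518.6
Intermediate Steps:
K(N) = 7 (K(N) = 6 + N/N = 6 + 1 = 7)
m = 8 (m = -8*(-1) = 8)
x = 10/7 (x = 1/(7/10) = 10/7 ≈ 1.4286)
-40*m*11 + x = -40*8*11 + 10/7 = -320*11 + 10/7 = -3520 + 10/7 = -24630/7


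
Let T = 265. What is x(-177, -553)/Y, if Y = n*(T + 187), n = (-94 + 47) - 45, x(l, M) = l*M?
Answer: -97881/41584 ≈ -2.3538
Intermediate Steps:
x(l, M) = M*l
n = -92 (n = -47 - 45 = -92)
Y = -41584 (Y = -92*(265 + 187) = -92*452 = -41584)
x(-177, -553)/Y = -553*(-177)/(-41584) = 97881*(-1/41584) = -97881/41584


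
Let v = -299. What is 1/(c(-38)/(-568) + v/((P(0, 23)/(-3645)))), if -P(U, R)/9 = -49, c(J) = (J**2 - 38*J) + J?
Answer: 13916/34321155 ≈ 0.00040546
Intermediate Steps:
c(J) = J**2 - 37*J
P(U, R) = 441 (P(U, R) = -9*(-49) = 441)
1/(c(-38)/(-568) + v/((P(0, 23)/(-3645)))) = 1/(-38*(-37 - 38)/(-568) - 299/(441/(-3645))) = 1/(-38*(-75)*(-1/568) - 299/(441*(-1/3645))) = 1/(2850*(-1/568) - 299/(-49/405)) = 1/(-1425/284 - 299*(-405/49)) = 1/(-1425/284 + 121095/49) = 1/(34321155/13916) = 13916/34321155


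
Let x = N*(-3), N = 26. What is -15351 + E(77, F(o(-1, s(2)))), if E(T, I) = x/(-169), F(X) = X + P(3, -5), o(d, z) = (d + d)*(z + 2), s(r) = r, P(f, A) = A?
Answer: -199557/13 ≈ -15351.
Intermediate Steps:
x = -78 (x = 26*(-3) = -78)
o(d, z) = 2*d*(2 + z) (o(d, z) = (2*d)*(2 + z) = 2*d*(2 + z))
F(X) = -5 + X (F(X) = X - 5 = -5 + X)
E(T, I) = 6/13 (E(T, I) = -78/(-169) = -78*(-1/169) = 6/13)
-15351 + E(77, F(o(-1, s(2)))) = -15351 + 6/13 = -199557/13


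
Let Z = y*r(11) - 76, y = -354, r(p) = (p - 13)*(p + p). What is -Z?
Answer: -15500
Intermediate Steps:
r(p) = 2*p*(-13 + p) (r(p) = (-13 + p)*(2*p) = 2*p*(-13 + p))
Z = 15500 (Z = -708*11*(-13 + 11) - 76 = -708*11*(-2) - 76 = -354*(-44) - 76 = 15576 - 76 = 15500)
-Z = -1*15500 = -15500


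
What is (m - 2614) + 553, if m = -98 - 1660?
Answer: -3819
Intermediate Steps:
m = -1758
(m - 2614) + 553 = (-1758 - 2614) + 553 = -4372 + 553 = -3819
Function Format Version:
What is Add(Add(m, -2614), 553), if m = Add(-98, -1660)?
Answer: -3819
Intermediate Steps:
m = -1758
Add(Add(m, -2614), 553) = Add(Add(-1758, -2614), 553) = Add(-4372, 553) = -3819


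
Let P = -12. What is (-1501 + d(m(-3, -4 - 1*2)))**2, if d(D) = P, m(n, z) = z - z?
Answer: 2289169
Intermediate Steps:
m(n, z) = 0
d(D) = -12
(-1501 + d(m(-3, -4 - 1*2)))**2 = (-1501 - 12)**2 = (-1513)**2 = 2289169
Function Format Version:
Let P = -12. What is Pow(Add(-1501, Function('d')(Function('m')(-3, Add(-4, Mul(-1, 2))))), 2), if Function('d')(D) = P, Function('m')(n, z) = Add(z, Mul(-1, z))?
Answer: 2289169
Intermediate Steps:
Function('m')(n, z) = 0
Function('d')(D) = -12
Pow(Add(-1501, Function('d')(Function('m')(-3, Add(-4, Mul(-1, 2))))), 2) = Pow(Add(-1501, -12), 2) = Pow(-1513, 2) = 2289169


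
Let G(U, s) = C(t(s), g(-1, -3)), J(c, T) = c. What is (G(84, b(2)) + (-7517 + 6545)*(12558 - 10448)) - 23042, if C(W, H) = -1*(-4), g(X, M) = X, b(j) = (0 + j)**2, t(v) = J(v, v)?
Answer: -2073958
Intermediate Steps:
t(v) = v
b(j) = j**2
C(W, H) = 4
G(U, s) = 4
(G(84, b(2)) + (-7517 + 6545)*(12558 - 10448)) - 23042 = (4 + (-7517 + 6545)*(12558 - 10448)) - 23042 = (4 - 972*2110) - 23042 = (4 - 2050920) - 23042 = -2050916 - 23042 = -2073958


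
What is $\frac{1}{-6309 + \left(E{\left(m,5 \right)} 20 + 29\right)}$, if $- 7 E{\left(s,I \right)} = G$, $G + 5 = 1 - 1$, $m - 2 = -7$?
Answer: $- \frac{7}{43860} \approx -0.0001596$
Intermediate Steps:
$m = -5$ ($m = 2 - 7 = -5$)
$G = -5$ ($G = -5 + \left(1 - 1\right) = -5 + 0 = -5$)
$E{\left(s,I \right)} = \frac{5}{7}$ ($E{\left(s,I \right)} = \left(- \frac{1}{7}\right) \left(-5\right) = \frac{5}{7}$)
$\frac{1}{-6309 + \left(E{\left(m,5 \right)} 20 + 29\right)} = \frac{1}{-6309 + \left(\frac{5}{7} \cdot 20 + 29\right)} = \frac{1}{-6309 + \left(\frac{100}{7} + 29\right)} = \frac{1}{-6309 + \frac{303}{7}} = \frac{1}{- \frac{43860}{7}} = - \frac{7}{43860}$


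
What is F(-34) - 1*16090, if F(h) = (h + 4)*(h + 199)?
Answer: -21040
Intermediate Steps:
F(h) = (4 + h)*(199 + h)
F(-34) - 1*16090 = (796 + (-34)² + 203*(-34)) - 1*16090 = (796 + 1156 - 6902) - 16090 = -4950 - 16090 = -21040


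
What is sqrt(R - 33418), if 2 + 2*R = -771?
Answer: I*sqrt(135218)/2 ≈ 183.86*I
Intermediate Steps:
R = -773/2 (R = -1 + (1/2)*(-771) = -1 - 771/2 = -773/2 ≈ -386.50)
sqrt(R - 33418) = sqrt(-773/2 - 33418) = sqrt(-67609/2) = I*sqrt(135218)/2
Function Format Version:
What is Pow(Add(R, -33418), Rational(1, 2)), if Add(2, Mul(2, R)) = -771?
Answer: Mul(Rational(1, 2), I, Pow(135218, Rational(1, 2))) ≈ Mul(183.86, I)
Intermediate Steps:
R = Rational(-773, 2) (R = Add(-1, Mul(Rational(1, 2), -771)) = Add(-1, Rational(-771, 2)) = Rational(-773, 2) ≈ -386.50)
Pow(Add(R, -33418), Rational(1, 2)) = Pow(Add(Rational(-773, 2), -33418), Rational(1, 2)) = Pow(Rational(-67609, 2), Rational(1, 2)) = Mul(Rational(1, 2), I, Pow(135218, Rational(1, 2)))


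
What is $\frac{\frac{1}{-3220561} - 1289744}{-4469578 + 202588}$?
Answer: $\frac{92304427253}{305380035142} \approx 0.30226$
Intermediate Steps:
$\frac{\frac{1}{-3220561} - 1289744}{-4469578 + 202588} = \frac{- \frac{1}{3220561} - 1289744}{-4266990} = \left(- \frac{4153699226385}{3220561}\right) \left(- \frac{1}{4266990}\right) = \frac{92304427253}{305380035142}$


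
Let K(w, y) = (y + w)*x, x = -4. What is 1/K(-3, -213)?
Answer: 1/864 ≈ 0.0011574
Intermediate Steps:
K(w, y) = -4*w - 4*y (K(w, y) = (y + w)*(-4) = (w + y)*(-4) = -4*w - 4*y)
1/K(-3, -213) = 1/(-4*(-3) - 4*(-213)) = 1/(12 + 852) = 1/864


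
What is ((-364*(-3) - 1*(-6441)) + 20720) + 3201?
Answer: 31454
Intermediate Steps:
((-364*(-3) - 1*(-6441)) + 20720) + 3201 = ((1092 + 6441) + 20720) + 3201 = (7533 + 20720) + 3201 = 28253 + 3201 = 31454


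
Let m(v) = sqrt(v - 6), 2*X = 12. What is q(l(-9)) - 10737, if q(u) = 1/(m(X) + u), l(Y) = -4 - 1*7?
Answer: -118108/11 ≈ -10737.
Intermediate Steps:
X = 6 (X = (1/2)*12 = 6)
m(v) = sqrt(-6 + v)
l(Y) = -11 (l(Y) = -4 - 7 = -11)
q(u) = 1/u (q(u) = 1/(sqrt(-6 + 6) + u) = 1/(sqrt(0) + u) = 1/(0 + u) = 1/u)
q(l(-9)) - 10737 = 1/(-11) - 10737 = -1/11 - 10737 = -118108/11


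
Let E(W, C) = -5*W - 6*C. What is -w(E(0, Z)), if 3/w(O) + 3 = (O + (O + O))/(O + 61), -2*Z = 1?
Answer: 64/61 ≈ 1.0492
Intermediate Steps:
Z = -1/2 (Z = -1/2*1 = -1/2 ≈ -0.50000)
E(W, C) = -6*C - 5*W
w(O) = 3/(-3 + 3*O/(61 + O)) (w(O) = 3/(-3 + (O + (O + O))/(O + 61)) = 3/(-3 + (O + 2*O)/(61 + O)) = 3/(-3 + (3*O)/(61 + O)) = 3/(-3 + 3*O/(61 + O)))
-w(E(0, Z)) = -(-1 - (-6*(-1/2) - 5*0)/61) = -(-1 - (3 + 0)/61) = -(-1 - 1/61*3) = -(-1 - 3/61) = -1*(-64/61) = 64/61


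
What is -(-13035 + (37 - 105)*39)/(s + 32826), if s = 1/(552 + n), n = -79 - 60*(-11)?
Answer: 17773371/37191859 ≈ 0.47788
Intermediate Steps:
n = 581 (n = -79 - 20*(-33) = -79 + 660 = 581)
s = 1/1133 (s = 1/(552 + 581) = 1/1133 ≈ 0.00088261)
-(-13035 + (37 - 105)*39)/(s + 32826) = -(-13035 + (37 - 105)*39)/(1/1133 + 32826) = -(-13035 - 68*39)/37191859/1133 = -(-13035 - 2652)*1133/37191859 = -(-15687)*1133/37191859 = -1*(-17773371/37191859) = 17773371/37191859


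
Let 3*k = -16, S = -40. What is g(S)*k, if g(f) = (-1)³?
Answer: 16/3 ≈ 5.3333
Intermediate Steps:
g(f) = -1
k = -16/3 (k = (⅓)*(-16) = -16/3 ≈ -5.3333)
g(S)*k = -1*(-16/3) = 16/3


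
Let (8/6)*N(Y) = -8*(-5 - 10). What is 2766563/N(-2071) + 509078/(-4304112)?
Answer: 992295932503/32280840 ≈ 30739.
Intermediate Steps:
N(Y) = 90 (N(Y) = 3*(-8*(-5 - 10))/4 = 3*(-8*(-15))/4 = (¾)*120 = 90)
2766563/N(-2071) + 509078/(-4304112) = 2766563/90 + 509078/(-4304112) = 2766563*(1/90) + 509078*(-1/4304112) = 2766563/90 - 254539/2152056 = 992295932503/32280840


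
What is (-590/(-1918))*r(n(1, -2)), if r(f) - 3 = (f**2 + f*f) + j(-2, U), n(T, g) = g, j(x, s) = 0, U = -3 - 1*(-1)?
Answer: 3245/959 ≈ 3.3837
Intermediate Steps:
U = -2 (U = -3 + 1 = -2)
r(f) = 3 + 2*f**2 (r(f) = 3 + ((f**2 + f*f) + 0) = 3 + ((f**2 + f**2) + 0) = 3 + (2*f**2 + 0) = 3 + 2*f**2)
(-590/(-1918))*r(n(1, -2)) = (-590/(-1918))*(3 + 2*(-2)**2) = (-590*(-1/1918))*(3 + 2*4) = 295*(3 + 8)/959 = (295/959)*11 = 3245/959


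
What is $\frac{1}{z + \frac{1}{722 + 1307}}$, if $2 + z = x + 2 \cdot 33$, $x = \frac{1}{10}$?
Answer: $\frac{20290}{1300599} \approx 0.015601$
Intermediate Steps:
$x = \frac{1}{10} \approx 0.1$
$z = \frac{641}{10}$ ($z = -2 + \left(\frac{1}{10} + 2 \cdot 33\right) = -2 + \left(\frac{1}{10} + 66\right) = -2 + \frac{661}{10} = \frac{641}{10} \approx 64.1$)
$\frac{1}{z + \frac{1}{722 + 1307}} = \frac{1}{\frac{641}{10} + \frac{1}{722 + 1307}} = \frac{1}{\frac{641}{10} + \frac{1}{2029}} = \frac{1}{\frac{1300599}{20290}} = \frac{20290}{1300599}$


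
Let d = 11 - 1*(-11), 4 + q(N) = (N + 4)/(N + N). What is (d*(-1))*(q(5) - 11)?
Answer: 1551/5 ≈ 310.20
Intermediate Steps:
q(N) = -4 + (4 + N)/(2*N) (q(N) = -4 + (N + 4)/(N + N) = -4 + (4 + N)/((2*N)) = -4 + (4 + N)*(1/(2*N)) = -4 + (4 + N)/(2*N))
d = 22 (d = 11 + 11 = 22)
(d*(-1))*(q(5) - 11) = (22*(-1))*((-7/2 + 2/5) - 11) = -22*((-7/2 + 2*(⅕)) - 11) = -22*((-7/2 + ⅖) - 11) = -22*(-31/10 - 11) = -22*(-141/10) = 1551/5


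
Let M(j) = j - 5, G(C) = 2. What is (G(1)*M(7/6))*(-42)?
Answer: 322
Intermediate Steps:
M(j) = -5 + j
(G(1)*M(7/6))*(-42) = (2*(-5 + 7/6))*(-42) = (2*(-23/6))*(-42) = -23/3*(-42) = 322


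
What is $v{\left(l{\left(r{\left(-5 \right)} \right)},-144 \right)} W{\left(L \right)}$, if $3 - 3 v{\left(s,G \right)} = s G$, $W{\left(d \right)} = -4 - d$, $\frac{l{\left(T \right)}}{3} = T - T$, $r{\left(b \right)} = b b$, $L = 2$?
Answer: $-6$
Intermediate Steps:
$r{\left(b \right)} = b^{2}$
$l{\left(T \right)} = 0$ ($l{\left(T \right)} = 3 \left(T - T\right) = 3 \cdot 0 = 0$)
$v{\left(s,G \right)} = 1 - \frac{G s}{3}$ ($v{\left(s,G \right)} = 1 - \frac{s G}{3} = 1 - \frac{G s}{3}$)
$v{\left(l{\left(r{\left(-5 \right)} \right)},-144 \right)} W{\left(L \right)} = \left(1 - \left(-48\right) 0\right) \left(-4 - 2\right) = \left(1 + 0\right) \left(-4 - 2\right) = 1 \left(-6\right) = -6$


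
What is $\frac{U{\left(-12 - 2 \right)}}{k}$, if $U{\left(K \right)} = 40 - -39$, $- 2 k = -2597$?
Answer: $\frac{158}{2597} \approx 0.060839$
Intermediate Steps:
$k = \frac{2597}{2}$ ($k = \left(- \frac{1}{2}\right) \left(-2597\right) = \frac{2597}{2} \approx 1298.5$)
$U{\left(K \right)} = 79$ ($U{\left(K \right)} = 40 + 39 = 79$)
$\frac{U{\left(-12 - 2 \right)}}{k} = \frac{79}{\frac{2597}{2}} = 79 \cdot \frac{2}{2597} = \frac{158}{2597}$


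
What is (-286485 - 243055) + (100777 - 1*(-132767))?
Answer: -295996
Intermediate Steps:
(-286485 - 243055) + (100777 - 1*(-132767)) = -529540 + (100777 + 132767) = -529540 + 233544 = -295996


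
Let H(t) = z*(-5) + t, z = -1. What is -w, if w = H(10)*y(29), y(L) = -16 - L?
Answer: 675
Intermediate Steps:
H(t) = 5 + t (H(t) = -1*(-5) + t = 5 + t)
w = -675 (w = (5 + 10)*(-16 - 1*29) = 15*(-16 - 29) = 15*(-45) = -675)
-w = -1*(-675) = 675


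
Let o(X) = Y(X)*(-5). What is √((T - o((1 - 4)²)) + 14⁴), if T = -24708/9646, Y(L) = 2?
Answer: 2*√223445061203/4823 ≈ 196.02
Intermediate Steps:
o(X) = -10 (o(X) = 2*(-5) = -10)
T = -12354/4823 (T = -24708*1/9646 = -12354/4823 ≈ -2.5615)
√((T - o((1 - 4)²)) + 14⁴) = √((-12354/4823 - 1*(-10)) + 14⁴) = √((-12354/4823 + 10) + 38416) = √(35876/4823 + 38416) = √(185316244/4823) = 2*√223445061203/4823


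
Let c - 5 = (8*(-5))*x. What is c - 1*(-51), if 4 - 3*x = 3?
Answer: 128/3 ≈ 42.667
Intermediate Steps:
x = ⅓ (x = 4/3 - ⅓*3 = 4/3 - 1 = ⅓ ≈ 0.33333)
c = -25/3 (c = 5 + (8*(-5))*(⅓) = 5 - 40*⅓ = 5 - 40/3 = -25/3 ≈ -8.3333)
c - 1*(-51) = -25/3 - 1*(-51) = -25/3 + 51 = 128/3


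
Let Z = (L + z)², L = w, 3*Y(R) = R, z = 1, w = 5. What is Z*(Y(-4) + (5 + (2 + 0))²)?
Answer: 1716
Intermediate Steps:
Y(R) = R/3
L = 5
Z = 36 (Z = (5 + 1)² = 6² = 36)
Z*(Y(-4) + (5 + (2 + 0))²) = 36*((⅓)*(-4) + (5 + (2 + 0))²) = 36*(-4/3 + (5 + 2)²) = 36*(-4/3 + 7²) = 36*(-4/3 + 49) = 36*(143/3) = 1716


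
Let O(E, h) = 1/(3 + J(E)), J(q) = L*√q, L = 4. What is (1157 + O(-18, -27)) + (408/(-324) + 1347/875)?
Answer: 300750809/259875 - 4*I*√2/99 ≈ 1157.3 - 0.05714*I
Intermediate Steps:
J(q) = 4*√q
O(E, h) = 1/(3 + 4*√E)
(1157 + O(-18, -27)) + (408/(-324) + 1347/875) = (1157 + 1/(3 + 4*√(-18))) + (408/(-324) + 1347/875) = (1157 + 1/(3 + 4*(3*I*√2))) + (408*(-1/324) + 1347*(1/875)) = (1157 + 1/(3 + 12*I*√2)) + (-34/27 + 1347/875) = (1157 + 1/(3 + 12*I*√2)) + 6619/23625 = 27340744/23625 + 1/(3 + 12*I*√2)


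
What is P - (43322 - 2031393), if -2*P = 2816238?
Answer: 579952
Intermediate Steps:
P = -1408119 (P = -1/2*2816238 = -1408119)
P - (43322 - 2031393) = -1408119 - (43322 - 2031393) = -1408119 - 1*(-1988071) = -1408119 + 1988071 = 579952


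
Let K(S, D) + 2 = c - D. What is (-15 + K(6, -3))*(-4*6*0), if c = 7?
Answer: 0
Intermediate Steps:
K(S, D) = 5 - D (K(S, D) = -2 + (7 - D) = 5 - D)
(-15 + K(6, -3))*(-4*6*0) = (-15 + (5 - 1*(-3)))*(-4*6*0) = (-15 + (5 + 3))*(-24*0) = (-15 + 8)*0 = -7*0 = 0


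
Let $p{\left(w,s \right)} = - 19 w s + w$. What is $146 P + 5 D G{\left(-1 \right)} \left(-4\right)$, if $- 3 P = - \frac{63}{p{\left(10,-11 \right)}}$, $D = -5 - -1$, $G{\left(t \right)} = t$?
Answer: $- \frac{3927}{50} \approx -78.54$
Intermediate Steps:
$p{\left(w,s \right)} = w - 19 s w$ ($p{\left(w,s \right)} = - 19 s w + w = w - 19 s w$)
$D = -4$ ($D = -5 + 1 = -4$)
$P = \frac{1}{100}$ ($P = - \frac{\left(-63\right) \frac{1}{10 \left(1 - -209\right)}}{3} = - \frac{\left(-63\right) \frac{1}{10 \left(1 + 209\right)}}{3} = - \frac{\left(-63\right) \frac{1}{10 \cdot 210}}{3} = - \frac{\left(-63\right) \frac{1}{2100}}{3} = \left(- \frac{1}{3}\right) \left(- \frac{3}{100}\right) = \frac{1}{100} \approx 0.01$)
$146 P + 5 D G{\left(-1 \right)} \left(-4\right) = 146 \cdot \frac{1}{100} + 5 \left(-4\right) \left(\left(-1\right) \left(-4\right)\right) = \frac{73}{50} - 80 = - \frac{3927}{50}$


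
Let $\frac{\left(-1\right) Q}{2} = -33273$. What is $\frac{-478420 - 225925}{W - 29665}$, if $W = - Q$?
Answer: $\frac{704345}{96211} \approx 7.3208$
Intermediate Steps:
$Q = 66546$ ($Q = \left(-2\right) \left(-33273\right) = 66546$)
$W = -66546$ ($W = \left(-1\right) 66546 = -66546$)
$\frac{-478420 - 225925}{W - 29665} = \frac{-478420 - 225925}{-66546 - 29665} = - \frac{704345}{-96211} = \left(-704345\right) \left(- \frac{1}{96211}\right) = \frac{704345}{96211}$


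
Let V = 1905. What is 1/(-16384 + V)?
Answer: -1/14479 ≈ -6.9065e-5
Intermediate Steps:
1/(-16384 + V) = 1/(-16384 + 1905) = 1/(-14479) = -1/14479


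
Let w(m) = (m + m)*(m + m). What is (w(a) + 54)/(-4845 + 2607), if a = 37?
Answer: -2765/1119 ≈ -2.4710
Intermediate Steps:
w(m) = 4*m² (w(m) = (2*m)*(2*m) = 4*m²)
(w(a) + 54)/(-4845 + 2607) = (4*37² + 54)/(-4845 + 2607) = (4*1369 + 54)/(-2238) = (5476 + 54)*(-1/2238) = 5530*(-1/2238) = -2765/1119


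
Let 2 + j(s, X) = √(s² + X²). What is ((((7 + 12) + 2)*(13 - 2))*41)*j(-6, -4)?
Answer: -18942 + 18942*√13 ≈ 49354.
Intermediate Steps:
j(s, X) = -2 + √(X² + s²) (j(s, X) = -2 + √(s² + X²) = -2 + √(X² + s²))
((((7 + 12) + 2)*(13 - 2))*41)*j(-6, -4) = ((((7 + 12) + 2)*(13 - 2))*41)*(-2 + √((-4)² + (-6)²)) = (((19 + 2)*11)*41)*(-2 + √(16 + 36)) = ((21*11)*41)*(-2 + √52) = (231*41)*(-2 + 2*√13) = 9471*(-2 + 2*√13) = -18942 + 18942*√13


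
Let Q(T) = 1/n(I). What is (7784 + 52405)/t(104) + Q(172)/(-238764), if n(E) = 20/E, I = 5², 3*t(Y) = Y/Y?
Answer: 172451596747/955056 ≈ 1.8057e+5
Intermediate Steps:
t(Y) = ⅓ (t(Y) = (Y/Y)/3 = (⅓)*1 = ⅓)
I = 25
Q(T) = 5/4 (Q(T) = 1/(20/25) = 1/(20*(1/25)) = 1/(⅘) = 5/4)
(7784 + 52405)/t(104) + Q(172)/(-238764) = (7784 + 52405)/(⅓) + (5/4)/(-238764) = 60189*3 + (5/4)*(-1/238764) = 180567 - 5/955056 = 172451596747/955056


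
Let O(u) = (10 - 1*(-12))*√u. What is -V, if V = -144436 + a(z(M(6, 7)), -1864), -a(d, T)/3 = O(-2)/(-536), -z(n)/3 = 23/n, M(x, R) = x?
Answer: 144436 - 33*I*√2/268 ≈ 1.4444e+5 - 0.17414*I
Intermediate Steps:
z(n) = -69/n
O(u) = 22*√u (O(u) = (10 + 12)*√u = 22*√u)
a(d, T) = 33*I*√2/268 (a(d, T) = -3*22*√(-2)/(-536) = -3*22*(I*√2)*(-1)/536 = -3*22*I*√2*(-1)/536 = -(-33)*I*√2/268 = 33*I*√2/268)
V = -144436 + 33*I*√2/268 ≈ -1.4444e+5 + 0.17414*I
-V = -(-144436 + 33*I*√2/268) = 144436 - 33*I*√2/268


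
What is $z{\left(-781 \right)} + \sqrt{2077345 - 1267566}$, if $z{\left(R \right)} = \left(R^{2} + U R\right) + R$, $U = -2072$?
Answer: $2227412 + \sqrt{809779} \approx 2.2283 \cdot 10^{6}$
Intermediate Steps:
$z{\left(R \right)} = R^{2} - 2071 R$ ($z{\left(R \right)} = \left(R^{2} - 2072 R\right) + R = R^{2} - 2071 R$)
$z{\left(-781 \right)} + \sqrt{2077345 - 1267566} = - 781 \left(-2071 - 781\right) + \sqrt{2077345 - 1267566} = \left(-781\right) \left(-2852\right) + \sqrt{809779} = 2227412 + \sqrt{809779}$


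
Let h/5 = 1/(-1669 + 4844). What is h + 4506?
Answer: 2861311/635 ≈ 4506.0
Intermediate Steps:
h = 1/635 (h = 5/(-1669 + 4844) = 5/3175 = 5*(1/3175) = 1/635 ≈ 0.0015748)
h + 4506 = 1/635 + 4506 = 2861311/635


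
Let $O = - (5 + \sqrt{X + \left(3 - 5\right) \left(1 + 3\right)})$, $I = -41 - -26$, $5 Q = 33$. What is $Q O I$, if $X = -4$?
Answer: $495 + 198 i \sqrt{3} \approx 495.0 + 342.95 i$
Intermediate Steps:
$Q = \frac{33}{5}$ ($Q = \frac{1}{5} \cdot 33 = \frac{33}{5} \approx 6.6$)
$I = -15$ ($I = -41 + 26 = -15$)
$O = -5 - 2 i \sqrt{3}$ ($O = - (5 + \sqrt{-4 + \left(3 - 5\right) \left(1 + 3\right)}) = - (5 + \sqrt{-4 - 8}) = - (5 + \sqrt{-12}) = - (5 + 2 i \sqrt{3}) = -5 - 2 i \sqrt{3} \approx -5.0 - 3.4641 i$)
$Q O I = \frac{33 \left(-5 - 2 i \sqrt{3}\right)}{5} \left(-15\right) = \left(-33 - \frac{66 i \sqrt{3}}{5}\right) \left(-15\right) = 495 + 198 i \sqrt{3}$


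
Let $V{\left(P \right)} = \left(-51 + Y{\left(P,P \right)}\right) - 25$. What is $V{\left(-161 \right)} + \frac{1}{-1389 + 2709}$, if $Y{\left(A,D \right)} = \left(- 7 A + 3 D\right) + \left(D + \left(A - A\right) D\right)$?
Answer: $\frac{537241}{1320} \approx 407.0$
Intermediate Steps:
$Y{\left(A,D \right)} = - 7 A + 4 D$ ($Y{\left(A,D \right)} = \left(- 7 A + 3 D\right) + \left(D + 0 D\right) = \left(- 7 A + 3 D\right) + \left(D + 0\right) = \left(- 7 A + 3 D\right) + D = - 7 A + 4 D$)
$V{\left(P \right)} = -76 - 3 P$ ($V{\left(P \right)} = \left(-51 + \left(- 7 P + 4 P\right)\right) - 25 = \left(-51 - 3 P\right) - 25 = -76 - 3 P$)
$V{\left(-161 \right)} + \frac{1}{-1389 + 2709} = \left(-76 - -483\right) + \frac{1}{-1389 + 2709} = \left(-76 + 483\right) + \frac{1}{1320} = 407 + \frac{1}{1320} = \frac{537241}{1320}$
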